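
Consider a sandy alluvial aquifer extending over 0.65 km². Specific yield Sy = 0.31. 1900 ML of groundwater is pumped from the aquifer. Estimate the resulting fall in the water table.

A = 0.65 km² = 6.5 × 10^5 m²
ΔV = 1900 ML = 1.9 × 10^6 m³
Δh = ΔV / (Sy × A) = 1.9 × 10^6 m³ / (0.31 × 6.5 × 10^5 m²) = 9.429 m

Δh ≈ 9.43 m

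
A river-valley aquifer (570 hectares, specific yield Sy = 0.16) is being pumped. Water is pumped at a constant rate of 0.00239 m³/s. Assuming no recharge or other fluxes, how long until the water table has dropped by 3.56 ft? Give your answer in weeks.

t ≈ 685 weeks

A = 570 hectares = 5.7 × 10^6 m²
Δh = 3.56 ft = 1.085 m
ΔV = Sy × A × Δh = 0.16 × 5.7 × 10^6 × 1.085 = 9.896 × 10^5 m³
Q = 0.00239 m³/s = 206.5 m³/d
t = ΔV / Q = 9.896 × 10^5 m³ / 206.5 m³/d = 4792 d
t = 4792 d ≈ 684.6 weeks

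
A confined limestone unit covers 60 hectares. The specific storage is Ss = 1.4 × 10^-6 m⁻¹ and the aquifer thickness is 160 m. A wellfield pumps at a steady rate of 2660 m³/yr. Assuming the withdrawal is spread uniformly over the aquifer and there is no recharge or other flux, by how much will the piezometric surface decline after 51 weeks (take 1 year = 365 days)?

Δh ≈ 19.4 m

S = Ss × b = 1.4 × 10^-6 m⁻¹ × 160 m = 2.24 × 10^-4
A = 60 hectares = 6 × 10^5 m²
Q = 2660 m³/yr = 7.288 m³/d
t = 51 weeks = 357 d
ΔV = Q × t = 7.288 m³/d × 357 d = 2602 m³
Δh = ΔV / (S × A) = 2602 / (2.24 × 10^-4 × 6 × 10^5) = 19.36 m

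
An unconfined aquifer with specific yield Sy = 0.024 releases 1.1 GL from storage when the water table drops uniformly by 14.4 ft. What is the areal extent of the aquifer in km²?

Δh = 14.4 ft = 4.389 m
ΔV = 1.1 GL = 1.1 × 10^6 m³
A = ΔV / (Sy × Δh) = 1.1 × 10^6 / (0.024 × 4.389) = 1.044 × 10^7 m²
A = 1.044 × 10^7 m² = 10.44 km²

A ≈ 10.4 km²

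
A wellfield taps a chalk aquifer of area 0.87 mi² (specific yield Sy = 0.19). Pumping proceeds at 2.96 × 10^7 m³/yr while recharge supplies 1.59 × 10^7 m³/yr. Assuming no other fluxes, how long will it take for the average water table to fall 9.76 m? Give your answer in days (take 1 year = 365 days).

A = 0.87 mi² = 2.253 × 10^6 m²
ΔV = Sy × A × Δh = 0.19 × 2.253 × 10^6 × 9.76 = 4.179 × 10^6 m³
Net withdrawal = 2.96 × 10^7 − 1.59 × 10^7 = 1.37 × 10^7 m³/yr = 37530 m³/d
t = ΔV / Q = 4.179 × 10^6 m³ / 37530 m³/d = 111.3 d

t ≈ 111 days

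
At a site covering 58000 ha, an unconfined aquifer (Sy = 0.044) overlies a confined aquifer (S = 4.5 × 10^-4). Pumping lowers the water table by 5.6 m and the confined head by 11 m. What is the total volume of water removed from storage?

ΔV ≈ 1.46 × 10^8 m³

A = 58000 ha = 5.8 × 10^8 m²
Unconfined: ΔV_u = Sy × A × Δh_u = 0.044 × 5.8 × 10^8 × 5.6 = 1.429 × 10^8 m³
Confined: ΔV_c = S × A × Δh_c = 4.5 × 10^-4 × 5.8 × 10^8 × 11 = 2.871 × 10^6 m³
Total ΔV = 1.429 × 10^8 + 2.871 × 10^6 = 1.458 × 10^8 m³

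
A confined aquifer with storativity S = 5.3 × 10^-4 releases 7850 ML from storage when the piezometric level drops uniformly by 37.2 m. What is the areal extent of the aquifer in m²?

ΔV = 7850 ML = 7.85 × 10^6 m³
A = ΔV / (S × Δh) = 7.85 × 10^6 / (5.3 × 10^-4 × 37.2) = 3.982 × 10^8 m²

A ≈ 3.98 × 10^8 m²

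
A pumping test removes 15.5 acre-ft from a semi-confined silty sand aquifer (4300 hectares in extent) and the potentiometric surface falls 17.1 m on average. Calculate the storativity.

S ≈ 2.6 × 10^-5

A = 4300 hectares = 4.3 × 10^7 m²
ΔV = 15.5 acre-ft = 19120 m³
S = ΔV / (A × Δh) = 19120 m³ / (4.3 × 10^7 m² × 17.1 m) = 2.6 × 10^-5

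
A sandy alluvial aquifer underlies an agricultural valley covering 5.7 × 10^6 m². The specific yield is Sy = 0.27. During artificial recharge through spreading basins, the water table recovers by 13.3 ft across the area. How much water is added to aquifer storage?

Δh = 13.3 ft = 4.054 m
ΔV = Sy × A × Δh = 0.27 × 5.7 × 10^6 m² × 4.054 m = 6.239 × 10^6 m³

ΔV ≈ 6.24 × 10^6 m³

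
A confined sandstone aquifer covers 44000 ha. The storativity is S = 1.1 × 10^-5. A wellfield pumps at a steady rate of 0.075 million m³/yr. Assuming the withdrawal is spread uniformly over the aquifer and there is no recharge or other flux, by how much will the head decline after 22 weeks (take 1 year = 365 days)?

A = 44000 ha = 4.4 × 10^8 m²
Q = 0.075 million m³/yr = 205.5 m³/d
t = 22 weeks = 154 d
ΔV = Q × t = 205.5 m³/d × 154 d = 31640 m³
Δh = ΔV / (S × A) = 31640 / (1.1 × 10^-5 × 4.4 × 10^8) = 6.538 m

Δh ≈ 6.54 m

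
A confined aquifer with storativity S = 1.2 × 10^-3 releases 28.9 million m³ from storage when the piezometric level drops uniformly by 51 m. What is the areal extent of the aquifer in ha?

ΔV = 28.9 million m³ = 2.89 × 10^7 m³
A = ΔV / (S × Δh) = 2.89 × 10^7 / (0.0012 × 51) = 4.722 × 10^8 m²
A = 4.722 × 10^8 m² = 47220 ha

A ≈ 47200 ha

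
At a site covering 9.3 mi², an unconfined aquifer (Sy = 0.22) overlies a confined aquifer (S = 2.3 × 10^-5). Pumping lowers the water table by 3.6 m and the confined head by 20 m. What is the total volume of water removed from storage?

A = 9.3 mi² = 2.409 × 10^7 m²
Unconfined: ΔV_u = Sy × A × Δh_u = 0.22 × 2.409 × 10^7 × 3.6 = 1.908 × 10^7 m³
Confined: ΔV_c = S × A × Δh_c = 2.3 × 10^-5 × 2.409 × 10^7 × 20 = 11080 m³
Total ΔV = 1.908 × 10^7 + 11080 = 1.909 × 10^7 m³

ΔV ≈ 1.91 × 10^7 m³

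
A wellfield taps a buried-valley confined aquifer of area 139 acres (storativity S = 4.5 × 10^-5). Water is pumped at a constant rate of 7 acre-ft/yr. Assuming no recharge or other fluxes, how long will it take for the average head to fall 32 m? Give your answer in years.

t ≈ 0.0938 years

A = 139 acres = 5.625 × 10^5 m²
ΔV = S × A × Δh = 4.5 × 10^-5 × 5.625 × 10^5 × 32 = 810 m³
Q = 7 acre-ft/yr = 23.66 m³/d
t = ΔV / Q = 810 m³ / 23.66 m³/d = 34.24 d
t = 34.24 d ≈ 0.09381 years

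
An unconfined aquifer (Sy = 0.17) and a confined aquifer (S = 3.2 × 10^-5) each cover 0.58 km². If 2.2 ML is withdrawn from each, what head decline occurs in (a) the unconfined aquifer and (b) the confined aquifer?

A = 0.58 km² = 5.8 × 10^5 m²
ΔV = 2.2 ML = 2200 m³
Unconfined: Δh_u = ΔV/(Sy·A) = 2200/(0.17 × 5.8 × 10^5) = 0.02231 m
Confined: Δh_c = ΔV/(S·A) = 2200/(3.2 × 10^-5 × 5.8 × 10^5) = 118.5 m

Δh_u ≈ 0.0223 m; Δh_c ≈ 119 m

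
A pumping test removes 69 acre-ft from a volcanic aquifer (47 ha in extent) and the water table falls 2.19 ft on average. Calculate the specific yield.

Sy ≈ 0.27

A = 47 ha = 4.7 × 10^5 m²
Δh = 2.19 ft = 0.6675 m
ΔV = 69 acre-ft = 85110 m³
Sy = ΔV / (A × Δh) = 85110 m³ / (4.7 × 10^5 m² × 0.6675 m) = 0.2713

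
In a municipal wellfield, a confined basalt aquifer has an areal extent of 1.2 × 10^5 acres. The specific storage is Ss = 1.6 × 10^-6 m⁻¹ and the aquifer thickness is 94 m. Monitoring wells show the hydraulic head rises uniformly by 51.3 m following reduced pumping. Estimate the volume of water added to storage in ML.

S = Ss × b = 1.6 × 10^-6 m⁻¹ × 94 m = 1.504 × 10^-4
A = 1.2 × 10^5 acres = 4.856 × 10^8 m²
ΔV = S × A × Δh = 1.504 × 10^-4 × 4.856 × 10^8 m² × 51.3 m = 3.747 × 10^6 m³
ΔV = 3.747 × 10^6 m³ = 3747 ML

ΔV ≈ 3750 ML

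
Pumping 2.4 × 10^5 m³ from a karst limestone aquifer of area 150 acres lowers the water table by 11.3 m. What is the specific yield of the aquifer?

Sy ≈ 0.035

A = 150 acres = 6.07 × 10^5 m²
Sy = ΔV / (A × Δh) = 2.4 × 10^5 m³ / (6.07 × 10^5 m² × 11.3 m) = 0.03499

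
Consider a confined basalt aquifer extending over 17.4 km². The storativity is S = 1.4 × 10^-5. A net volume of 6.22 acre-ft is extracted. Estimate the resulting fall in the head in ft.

Δh ≈ 103 ft

A = 17.4 km² = 1.74 × 10^7 m²
ΔV = 6.22 acre-ft = 7672 m³
Δh = ΔV / (S × A) = 7672 m³ / (1.4 × 10^-5 × 1.74 × 10^7 m²) = 31.5 m
Δh = 31.5 m = 103.3 ft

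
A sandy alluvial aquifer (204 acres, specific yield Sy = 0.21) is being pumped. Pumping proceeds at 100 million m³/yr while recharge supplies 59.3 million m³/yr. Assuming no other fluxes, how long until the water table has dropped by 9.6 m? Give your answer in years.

t ≈ 0.0409 years

A = 204 acres = 8.256 × 10^5 m²
ΔV = Sy × A × Δh = 0.21 × 8.256 × 10^5 × 9.6 = 1.664 × 10^6 m³
Net withdrawal = 100 − 59.3 = 40.7 million m³/yr = 1.115 × 10^5 m³/d
t = ΔV / Q = 1.664 × 10^6 m³ / 1.115 × 10^5 m³/d = 14.93 d
t = 14.93 d ≈ 0.04089 years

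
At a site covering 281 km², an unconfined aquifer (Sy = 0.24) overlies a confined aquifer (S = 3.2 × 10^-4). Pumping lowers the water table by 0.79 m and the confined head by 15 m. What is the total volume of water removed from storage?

A = 281 km² = 2.81 × 10^8 m²
Unconfined: ΔV_u = Sy × A × Δh_u = 0.24 × 2.81 × 10^8 × 0.79 = 5.328 × 10^7 m³
Confined: ΔV_c = S × A × Δh_c = 3.2 × 10^-4 × 2.81 × 10^8 × 15 = 1.349 × 10^6 m³
Total ΔV = 5.328 × 10^7 + 1.349 × 10^6 = 5.463 × 10^7 m³

ΔV ≈ 5.46 × 10^7 m³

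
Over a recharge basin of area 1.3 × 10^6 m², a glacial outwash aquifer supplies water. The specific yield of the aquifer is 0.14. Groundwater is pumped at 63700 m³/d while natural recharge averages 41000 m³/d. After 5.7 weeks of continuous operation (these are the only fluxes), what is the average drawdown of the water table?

Net abstraction = 63700 − 41000 = 22700 m³/d
t = 5.7 weeks = 39.9 d
ΔV = Q × t = 22700 m³/d × 39.9 d = 9.057 × 10^5 m³
Δh = ΔV / (Sy × A) = 9.057 × 10^5 / (0.14 × 1.3 × 10^6) = 4.977 m

Δh ≈ 4.98 m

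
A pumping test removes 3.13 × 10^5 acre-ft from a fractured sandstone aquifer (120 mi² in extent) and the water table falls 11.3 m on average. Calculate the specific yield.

Sy ≈ 0.11

A = 120 mi² = 3.108 × 10^8 m²
ΔV = 3.13 × 10^5 acre-ft = 3.861 × 10^8 m³
Sy = ΔV / (A × Δh) = 3.861 × 10^8 m³ / (3.108 × 10^8 m² × 11.3 m) = 0.1099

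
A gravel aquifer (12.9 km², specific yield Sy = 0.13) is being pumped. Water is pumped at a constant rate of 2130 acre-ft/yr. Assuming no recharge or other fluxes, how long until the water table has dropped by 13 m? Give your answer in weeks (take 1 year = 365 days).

t ≈ 433 weeks

A = 12.9 km² = 1.29 × 10^7 m²
ΔV = Sy × A × Δh = 0.13 × 1.29 × 10^7 × 13 = 2.18 × 10^7 m³
Q = 2130 acre-ft/yr = 7198 m³/d
t = ΔV / Q = 2.18 × 10^7 m³ / 7198 m³/d = 3029 d
t = 3029 d ≈ 432.7 weeks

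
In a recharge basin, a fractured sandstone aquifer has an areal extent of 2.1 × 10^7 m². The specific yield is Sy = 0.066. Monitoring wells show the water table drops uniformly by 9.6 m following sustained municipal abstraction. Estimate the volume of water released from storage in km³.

ΔV ≈ 0.0133 km³

ΔV = Sy × A × Δh = 0.066 × 2.1 × 10^7 m² × 9.6 m = 1.331 × 10^7 m³
ΔV = 1.331 × 10^7 m³ = 0.01331 km³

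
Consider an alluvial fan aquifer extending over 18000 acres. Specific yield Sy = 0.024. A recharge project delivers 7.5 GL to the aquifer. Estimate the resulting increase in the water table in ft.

A = 18000 acres = 7.284 × 10^7 m²
ΔV = 7.5 GL = 7.5 × 10^6 m³
Δh = ΔV / (Sy × A) = 7.5 × 10^6 m³ / (0.024 × 7.284 × 10^7 m²) = 4.29 m
Δh = 4.29 m = 14.07 ft

Δh ≈ 14.1 ft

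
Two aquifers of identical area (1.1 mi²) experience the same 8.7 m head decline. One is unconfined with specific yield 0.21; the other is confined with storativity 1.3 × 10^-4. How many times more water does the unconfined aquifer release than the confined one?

ΔV_u / ΔV_c ≈ 1620

A = 1.1 mi² = 2.849 × 10^6 m²
Unconfined: ΔV_u = Sy × A × Δh = 0.21 × 2.849 × 10^6 × 8.7 = 5.205 × 10^6 m³
Confined: ΔV_c = S × A × Δh = 1.3 × 10^-4 × 2.849 × 10^6 × 8.7 = 3222 m³
Ratio = ΔV_u / ΔV_c = Sy / S = 0.21 / 1.3 × 10^-4 = 1615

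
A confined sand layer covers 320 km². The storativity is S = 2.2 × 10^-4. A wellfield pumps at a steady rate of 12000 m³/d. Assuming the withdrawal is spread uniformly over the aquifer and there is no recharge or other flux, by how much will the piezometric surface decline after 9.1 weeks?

Δh ≈ 10.9 m

A = 320 km² = 3.2 × 10^8 m²
t = 9.1 weeks = 63.7 d
ΔV = Q × t = 12000 m³/d × 63.7 d = 7.644 × 10^5 m³
Δh = ΔV / (S × A) = 7.644 × 10^5 / (2.2 × 10^-4 × 3.2 × 10^8) = 10.86 m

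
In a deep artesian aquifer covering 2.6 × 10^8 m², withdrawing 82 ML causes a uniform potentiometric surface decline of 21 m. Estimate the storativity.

S ≈ 1.5 × 10^-5

ΔV = 82 ML = 82000 m³
S = ΔV / (A × Δh) = 82000 m³ / (2.6 × 10^8 m² × 21 m) = 1.502 × 10^-5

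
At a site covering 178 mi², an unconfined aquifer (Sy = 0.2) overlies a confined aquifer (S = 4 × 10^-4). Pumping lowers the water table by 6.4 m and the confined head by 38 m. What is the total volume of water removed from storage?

A = 178 mi² = 4.61 × 10^8 m²
Unconfined: ΔV_u = Sy × A × Δh_u = 0.2 × 4.61 × 10^8 × 6.4 = 5.901 × 10^8 m³
Confined: ΔV_c = S × A × Δh_c = 4 × 10^-4 × 4.61 × 10^8 × 38 = 7.007 × 10^6 m³
Total ΔV = 5.901 × 10^8 + 7.007 × 10^6 = 5.971 × 10^8 m³

ΔV ≈ 5.97 × 10^8 m³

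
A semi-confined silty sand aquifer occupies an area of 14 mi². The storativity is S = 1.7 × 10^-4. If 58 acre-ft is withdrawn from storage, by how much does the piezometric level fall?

Δh ≈ 11.6 m

A = 14 mi² = 3.626 × 10^7 m²
ΔV = 58 acre-ft = 71540 m³
Δh = ΔV / (S × A) = 71540 m³ / (1.7 × 10^-4 × 3.626 × 10^7 m²) = 11.61 m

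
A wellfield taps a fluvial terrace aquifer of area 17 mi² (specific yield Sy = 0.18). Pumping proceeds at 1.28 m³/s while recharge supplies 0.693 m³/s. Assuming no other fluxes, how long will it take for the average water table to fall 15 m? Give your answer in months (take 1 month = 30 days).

t ≈ 78.1 months

A = 17 mi² = 4.403 × 10^7 m²
ΔV = Sy × A × Δh = 0.18 × 4.403 × 10^7 × 15 = 1.189 × 10^8 m³
Net withdrawal = 1.28 − 0.693 = 0.587 m³/s = 50720 m³/d
t = ΔV / Q = 1.189 × 10^8 m³ / 50720 m³/d = 2344 d
t = 2344 d ≈ 78.13 months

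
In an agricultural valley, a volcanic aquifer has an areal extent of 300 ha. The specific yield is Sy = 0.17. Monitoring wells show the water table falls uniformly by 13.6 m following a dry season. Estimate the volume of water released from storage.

ΔV ≈ 6.94 × 10^6 m³

A = 300 ha = 3 × 10^6 m²
ΔV = Sy × A × Δh = 0.17 × 3 × 10^6 m² × 13.6 m = 6.936 × 10^6 m³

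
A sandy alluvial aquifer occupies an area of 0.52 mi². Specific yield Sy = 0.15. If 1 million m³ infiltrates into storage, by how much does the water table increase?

A = 0.52 mi² = 1.347 × 10^6 m²
ΔV = 1 million m³ = 1 × 10^6 m³
Δh = ΔV / (Sy × A) = 1 × 10^6 m³ / (0.15 × 1.347 × 10^6 m²) = 4.95 m

Δh ≈ 4.95 m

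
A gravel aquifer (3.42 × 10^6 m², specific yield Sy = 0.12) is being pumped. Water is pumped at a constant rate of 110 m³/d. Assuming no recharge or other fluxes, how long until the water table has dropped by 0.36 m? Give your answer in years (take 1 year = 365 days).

t ≈ 3.68 years

ΔV = Sy × A × Δh = 0.12 × 3.42 × 10^6 × 0.36 = 1.477 × 10^5 m³
t = ΔV / Q = 1.477 × 10^5 m³ / 110 m³/d = 1343 d
t = 1343 d ≈ 3.68 years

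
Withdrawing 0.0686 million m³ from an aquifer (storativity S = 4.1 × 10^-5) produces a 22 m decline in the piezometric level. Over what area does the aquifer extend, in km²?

ΔV = 0.0686 million m³ = 68600 m³
A = ΔV / (S × Δh) = 68600 / (4.1 × 10^-5 × 22) = 7.605 × 10^7 m²
A = 7.605 × 10^7 m² = 76.05 km²

A ≈ 76.1 km²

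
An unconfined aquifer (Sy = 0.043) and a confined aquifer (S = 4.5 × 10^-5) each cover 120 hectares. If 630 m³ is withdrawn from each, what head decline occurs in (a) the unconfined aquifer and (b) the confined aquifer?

Δh_u ≈ 0.0122 m; Δh_c ≈ 11.7 m

A = 120 hectares = 1.2 × 10^6 m²
Unconfined: Δh_u = ΔV/(Sy·A) = 630/(0.043 × 1.2 × 10^6) = 0.01221 m
Confined: Δh_c = ΔV/(S·A) = 630/(4.5 × 10^-5 × 1.2 × 10^6) = 11.67 m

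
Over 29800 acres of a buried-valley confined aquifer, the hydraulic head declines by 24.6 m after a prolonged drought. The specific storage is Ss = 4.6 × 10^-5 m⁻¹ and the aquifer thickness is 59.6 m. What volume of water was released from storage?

ΔV ≈ 8.13 × 10^6 m³

S = Ss × b = 4.6 × 10^-5 m⁻¹ × 59.6 m = 2.742 × 10^-3
A = 29800 acres = 1.206 × 10^8 m²
ΔV = S × A × Δh = 0.002742 × 1.206 × 10^8 m² × 24.6 m = 8.133 × 10^6 m³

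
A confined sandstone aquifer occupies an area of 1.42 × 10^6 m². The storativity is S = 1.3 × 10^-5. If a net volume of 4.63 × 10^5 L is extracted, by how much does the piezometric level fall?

ΔV = 4.63 × 10^5 L = 463 m³
Δh = ΔV / (S × A) = 463 m³ / (1.3 × 10^-5 × 1.42 × 10^6 m²) = 25.08 m

Δh ≈ 25.1 m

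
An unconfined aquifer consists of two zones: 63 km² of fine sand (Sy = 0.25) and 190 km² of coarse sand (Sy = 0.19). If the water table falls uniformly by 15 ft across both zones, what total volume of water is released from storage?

A₁ = 63 km² = 6.3 × 10^7 m²; A₂ = 190 km² = 1.9 × 10^8 m²
Δh = 15 ft = 4.572 m
ΔV₁ = 0.25 × 6.3 × 10^7 × 4.572 = 7.201 × 10^7 m³
ΔV₂ = 0.19 × 1.9 × 10^8 × 4.572 = 1.65 × 10^8 m³
ΔV = ΔV₁ + ΔV₂ = 2.371 × 10^8 m³

ΔV ≈ 2.37 × 10^8 m³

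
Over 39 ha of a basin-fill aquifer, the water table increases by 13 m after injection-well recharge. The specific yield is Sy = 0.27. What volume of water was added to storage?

ΔV ≈ 1.37 × 10^6 m³

A = 39 ha = 3.9 × 10^5 m²
ΔV = Sy × A × Δh = 0.27 × 3.9 × 10^5 m² × 13 m = 1.369 × 10^6 m³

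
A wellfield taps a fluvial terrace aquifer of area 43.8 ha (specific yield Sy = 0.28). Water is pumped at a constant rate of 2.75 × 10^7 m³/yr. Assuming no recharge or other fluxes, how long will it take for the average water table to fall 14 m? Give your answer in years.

t ≈ 0.0624 years

A = 43.8 ha = 4.38 × 10^5 m²
ΔV = Sy × A × Δh = 0.28 × 4.38 × 10^5 × 14 = 1.717 × 10^6 m³
Q = 2.75 × 10^7 m³/yr = 75340 m³/d
t = ΔV / Q = 1.717 × 10^6 m³ / 75340 m³/d = 22.79 d
t = 22.79 d ≈ 0.06243 years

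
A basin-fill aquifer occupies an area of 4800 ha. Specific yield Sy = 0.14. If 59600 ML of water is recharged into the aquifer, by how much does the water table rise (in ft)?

Δh ≈ 29.1 ft

A = 4800 ha = 4.8 × 10^7 m²
ΔV = 59600 ML = 5.96 × 10^7 m³
Δh = ΔV / (Sy × A) = 5.96 × 10^7 m³ / (0.14 × 4.8 × 10^7 m²) = 8.869 m
Δh = 8.869 m = 29.1 ft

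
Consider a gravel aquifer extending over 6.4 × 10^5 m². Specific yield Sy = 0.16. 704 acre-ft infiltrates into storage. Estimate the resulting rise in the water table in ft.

Δh ≈ 27.8 ft

ΔV = 704 acre-ft = 8.684 × 10^5 m³
Δh = ΔV / (Sy × A) = 8.684 × 10^5 m³ / (0.16 × 6.4 × 10^5 m²) = 8.48 m
Δh = 8.48 m = 27.82 ft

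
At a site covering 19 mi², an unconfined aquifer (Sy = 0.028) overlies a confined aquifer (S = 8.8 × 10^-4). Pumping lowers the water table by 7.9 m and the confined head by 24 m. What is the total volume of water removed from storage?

ΔV ≈ 1.19 × 10^7 m³

A = 19 mi² = 4.921 × 10^7 m²
Unconfined: ΔV_u = Sy × A × Δh_u = 0.028 × 4.921 × 10^7 × 7.9 = 1.089 × 10^7 m³
Confined: ΔV_c = S × A × Δh_c = 8.8 × 10^-4 × 4.921 × 10^7 × 24 = 1.039 × 10^6 m³
Total ΔV = 1.089 × 10^7 + 1.039 × 10^6 = 1.192 × 10^7 m³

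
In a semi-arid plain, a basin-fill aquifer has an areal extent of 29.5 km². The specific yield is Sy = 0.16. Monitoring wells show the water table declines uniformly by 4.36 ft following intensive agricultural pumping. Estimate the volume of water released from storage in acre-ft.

ΔV ≈ 5090 acre-ft

A = 29.5 km² = 2.95 × 10^7 m²
Δh = 4.36 ft = 1.329 m
ΔV = Sy × A × Δh = 0.16 × 2.95 × 10^7 m² × 1.329 m = 6.273 × 10^6 m³
ΔV = 6.273 × 10^6 m³ = 5085 acre-ft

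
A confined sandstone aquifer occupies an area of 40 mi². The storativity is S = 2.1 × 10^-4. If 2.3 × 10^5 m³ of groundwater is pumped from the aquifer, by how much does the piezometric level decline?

Δh ≈ 10.6 m

A = 40 mi² = 1.036 × 10^8 m²
Δh = ΔV / (S × A) = 2.3 × 10^5 m³ / (2.1 × 10^-4 × 1.036 × 10^8 m²) = 10.57 m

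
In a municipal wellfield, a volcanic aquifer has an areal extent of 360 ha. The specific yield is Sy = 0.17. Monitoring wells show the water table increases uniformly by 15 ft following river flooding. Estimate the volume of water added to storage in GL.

ΔV ≈ 2.8 GL

A = 360 ha = 3.6 × 10^6 m²
Δh = 15 ft = 4.572 m
ΔV = Sy × A × Δh = 0.17 × 3.6 × 10^6 m² × 4.572 m = 2.798 × 10^6 m³
ΔV = 2.798 × 10^6 m³ = 2.798 GL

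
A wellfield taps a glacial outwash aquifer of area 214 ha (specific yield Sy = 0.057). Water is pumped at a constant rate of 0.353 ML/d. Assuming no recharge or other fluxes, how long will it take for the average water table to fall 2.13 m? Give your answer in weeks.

A = 214 ha = 2.14 × 10^6 m²
ΔV = Sy × A × Δh = 0.057 × 2.14 × 10^6 × 2.13 = 2.598 × 10^5 m³
Q = 0.353 ML/d = 353 m³/d
t = ΔV / Q = 2.598 × 10^5 m³ / 353 m³/d = 736 d
t = 736 d ≈ 105.1 weeks

t ≈ 105 weeks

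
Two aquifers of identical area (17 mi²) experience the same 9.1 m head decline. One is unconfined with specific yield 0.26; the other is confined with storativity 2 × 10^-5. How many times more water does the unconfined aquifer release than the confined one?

A = 17 mi² = 4.403 × 10^7 m²
Unconfined: ΔV_u = Sy × A × Δh = 0.26 × 4.403 × 10^7 × 9.1 = 1.042 × 10^8 m³
Confined: ΔV_c = S × A × Δh = 2 × 10^-5 × 4.403 × 10^7 × 9.1 = 8013 m³
Ratio = ΔV_u / ΔV_c = Sy / S = 0.26 / 2 × 10^-5 = 13000

ΔV_u / ΔV_c ≈ 13000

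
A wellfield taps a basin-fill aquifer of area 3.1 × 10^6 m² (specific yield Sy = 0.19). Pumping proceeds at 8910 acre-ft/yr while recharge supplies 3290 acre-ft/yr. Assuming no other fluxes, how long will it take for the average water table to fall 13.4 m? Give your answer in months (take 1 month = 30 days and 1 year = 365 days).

t ≈ 13.9 months

ΔV = Sy × A × Δh = 0.19 × 3.1 × 10^6 × 13.4 = 7.893 × 10^6 m³
Net withdrawal = 8910 − 3290 = 5620 acre-ft/yr = 18990 m³/d
t = ΔV / Q = 7.893 × 10^6 m³ / 18990 m³/d = 415.6 d
t = 415.6 d ≈ 13.85 months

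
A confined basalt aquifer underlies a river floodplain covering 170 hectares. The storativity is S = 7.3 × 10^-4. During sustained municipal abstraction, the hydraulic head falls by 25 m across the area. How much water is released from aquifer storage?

ΔV ≈ 31000 m³

A = 170 hectares = 1.7 × 10^6 m²
ΔV = S × A × Δh = 7.3 × 10^-4 × 1.7 × 10^6 m² × 25 m = 31020 m³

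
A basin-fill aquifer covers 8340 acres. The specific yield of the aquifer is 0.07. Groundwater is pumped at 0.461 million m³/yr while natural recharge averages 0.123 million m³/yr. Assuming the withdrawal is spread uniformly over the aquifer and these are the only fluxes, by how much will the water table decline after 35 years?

Δh ≈ 5.01 m

A = 8340 acres = 3.375 × 10^7 m²
Net abstraction = 0.461 − 0.123 = 0.338 million m³/yr
Q_net = 0.338 million m³/yr = 926 m³/d
t = 35 years = 12780 d
ΔV = Q × t = 926 m³/d × 12780 d = 1.183 × 10^7 m³
Δh = ΔV / (Sy × A) = 1.183 × 10^7 / (0.07 × 3.375 × 10^7) = 5.007 m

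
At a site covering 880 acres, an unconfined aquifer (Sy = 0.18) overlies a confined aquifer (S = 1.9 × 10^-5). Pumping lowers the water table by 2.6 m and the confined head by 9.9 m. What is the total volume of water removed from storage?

ΔV ≈ 1.67 × 10^6 m³

A = 880 acres = 3.561 × 10^6 m²
Unconfined: ΔV_u = Sy × A × Δh_u = 0.18 × 3.561 × 10^6 × 2.6 = 1.667 × 10^6 m³
Confined: ΔV_c = S × A × Δh_c = 1.9 × 10^-5 × 3.561 × 10^6 × 9.9 = 669.9 m³
Total ΔV = 1.667 × 10^6 + 669.9 = 1.667 × 10^6 m³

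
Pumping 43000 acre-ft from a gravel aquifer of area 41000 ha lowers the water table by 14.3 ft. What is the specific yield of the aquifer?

Sy ≈ 0.03

A = 41000 ha = 4.1 × 10^8 m²
Δh = 14.3 ft = 4.359 m
ΔV = 43000 acre-ft = 5.304 × 10^7 m³
Sy = ΔV / (A × Δh) = 5.304 × 10^7 m³ / (4.1 × 10^8 m² × 4.359 m) = 0.02968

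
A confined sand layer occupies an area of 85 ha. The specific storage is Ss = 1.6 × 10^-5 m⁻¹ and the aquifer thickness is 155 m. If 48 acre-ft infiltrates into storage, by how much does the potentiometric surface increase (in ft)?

S = Ss × b = 1.6 × 10^-5 m⁻¹ × 155 m = 2.48 × 10^-3
A = 85 ha = 8.5 × 10^5 m²
ΔV = 48 acre-ft = 59210 m³
Δh = ΔV / (S × A) = 59210 m³ / (0.00248 × 8.5 × 10^5 m²) = 28.09 m
Δh = 28.09 m = 92.15 ft

Δh ≈ 92.1 ft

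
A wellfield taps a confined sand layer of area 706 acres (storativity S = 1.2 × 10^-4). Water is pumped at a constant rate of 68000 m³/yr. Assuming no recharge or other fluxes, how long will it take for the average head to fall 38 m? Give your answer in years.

A = 706 acres = 2.857 × 10^6 m²
ΔV = S × A × Δh = 1.2 × 10^-4 × 2.857 × 10^6 × 38 = 13030 m³
Q = 68000 m³/yr = 186.3 m³/d
t = ΔV / Q = 13030 m³ / 186.3 m³/d = 69.93 d
t = 69.93 d ≈ 0.1916 years

t ≈ 0.192 years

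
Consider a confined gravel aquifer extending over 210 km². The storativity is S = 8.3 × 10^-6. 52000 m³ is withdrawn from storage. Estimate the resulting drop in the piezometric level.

Δh ≈ 29.8 m

A = 210 km² = 2.1 × 10^8 m²
Δh = ΔV / (S × A) = 52000 m³ / (8.3 × 10^-6 × 2.1 × 10^8 m²) = 29.83 m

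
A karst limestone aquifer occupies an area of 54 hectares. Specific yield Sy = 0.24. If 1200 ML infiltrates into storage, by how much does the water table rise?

A = 54 hectares = 5.4 × 10^5 m²
ΔV = 1200 ML = 1.2 × 10^6 m³
Δh = ΔV / (Sy × A) = 1.2 × 10^6 m³ / (0.24 × 5.4 × 10^5 m²) = 9.259 m

Δh ≈ 9.26 m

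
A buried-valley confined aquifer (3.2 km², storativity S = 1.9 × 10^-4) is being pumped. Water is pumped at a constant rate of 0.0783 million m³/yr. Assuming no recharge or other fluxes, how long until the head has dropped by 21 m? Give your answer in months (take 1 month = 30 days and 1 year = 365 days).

A = 3.2 km² = 3.2 × 10^6 m²
ΔV = S × A × Δh = 1.9 × 10^-4 × 3.2 × 10^6 × 21 = 12770 m³
Q = 0.0783 million m³/yr = 214.5 m³/d
t = ΔV / Q = 12770 m³ / 214.5 m³/d = 59.52 d
t = 59.52 d ≈ 1.984 months

t ≈ 1.98 months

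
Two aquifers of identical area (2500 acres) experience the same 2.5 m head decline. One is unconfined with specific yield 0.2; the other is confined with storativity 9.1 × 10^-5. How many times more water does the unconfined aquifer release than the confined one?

A = 2500 acres = 1.012 × 10^7 m²
Unconfined: ΔV_u = Sy × A × Δh = 0.2 × 1.012 × 10^7 × 2.5 = 5.059 × 10^6 m³
Confined: ΔV_c = S × A × Δh = 9.1 × 10^-5 × 1.012 × 10^7 × 2.5 = 2302 m³
Ratio = ΔV_u / ΔV_c = Sy / S = 0.2 / 9.1 × 10^-5 = 2198

ΔV_u / ΔV_c ≈ 2200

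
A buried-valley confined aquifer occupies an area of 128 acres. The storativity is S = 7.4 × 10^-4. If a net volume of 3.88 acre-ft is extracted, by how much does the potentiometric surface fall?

Δh ≈ 12.5 m

A = 128 acres = 5.18 × 10^5 m²
ΔV = 3.88 acre-ft = 4786 m³
Δh = ΔV / (S × A) = 4786 m³ / (7.4 × 10^-4 × 5.18 × 10^5 m²) = 12.49 m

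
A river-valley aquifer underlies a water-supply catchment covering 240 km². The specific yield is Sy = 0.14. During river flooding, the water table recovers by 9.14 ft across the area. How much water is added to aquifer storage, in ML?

ΔV ≈ 93600 ML

A = 240 km² = 2.4 × 10^8 m²
Δh = 9.14 ft = 2.786 m
ΔV = Sy × A × Δh = 0.14 × 2.4 × 10^8 m² × 2.786 m = 9.361 × 10^7 m³
ΔV = 9.361 × 10^7 m³ = 93610 ML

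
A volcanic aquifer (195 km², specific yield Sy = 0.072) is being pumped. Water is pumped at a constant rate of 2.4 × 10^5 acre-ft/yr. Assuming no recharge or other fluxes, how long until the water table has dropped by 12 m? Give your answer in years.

t ≈ 0.569 years

A = 195 km² = 1.95 × 10^8 m²
ΔV = Sy × A × Δh = 0.072 × 1.95 × 10^8 × 12 = 1.685 × 10^8 m³
Q = 2.4 × 10^5 acre-ft/yr = 8.111 × 10^5 m³/d
t = ΔV / Q = 1.685 × 10^8 m³ / 8.111 × 10^5 m³/d = 207.7 d
t = 207.7 d ≈ 0.5691 years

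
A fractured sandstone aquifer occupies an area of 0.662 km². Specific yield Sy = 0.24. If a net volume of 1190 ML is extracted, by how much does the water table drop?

Δh ≈ 7.49 m

A = 0.662 km² = 6.62 × 10^5 m²
ΔV = 1190 ML = 1.19 × 10^6 m³
Δh = ΔV / (Sy × A) = 1.19 × 10^6 m³ / (0.24 × 6.62 × 10^5 m²) = 7.49 m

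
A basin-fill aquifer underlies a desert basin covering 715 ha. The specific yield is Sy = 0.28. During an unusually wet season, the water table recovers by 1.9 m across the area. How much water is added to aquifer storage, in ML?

ΔV ≈ 3800 ML

A = 715 ha = 7.15 × 10^6 m²
ΔV = Sy × A × Δh = 0.28 × 7.15 × 10^6 m² × 1.9 m = 3.804 × 10^6 m³
ΔV = 3.804 × 10^6 m³ = 3804 ML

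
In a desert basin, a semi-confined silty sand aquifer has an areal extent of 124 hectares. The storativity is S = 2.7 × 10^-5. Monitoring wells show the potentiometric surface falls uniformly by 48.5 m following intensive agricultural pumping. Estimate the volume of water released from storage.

ΔV ≈ 1620 m³

A = 124 hectares = 1.24 × 10^6 m²
ΔV = S × A × Δh = 2.7 × 10^-5 × 1.24 × 10^6 m² × 48.5 m = 1624 m³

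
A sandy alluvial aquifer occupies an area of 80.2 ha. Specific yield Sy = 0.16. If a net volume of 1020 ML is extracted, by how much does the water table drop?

Δh ≈ 7.95 m

A = 80.2 ha = 8.02 × 10^5 m²
ΔV = 1020 ML = 1.02 × 10^6 m³
Δh = ΔV / (Sy × A) = 1.02 × 10^6 m³ / (0.16 × 8.02 × 10^5 m²) = 7.949 m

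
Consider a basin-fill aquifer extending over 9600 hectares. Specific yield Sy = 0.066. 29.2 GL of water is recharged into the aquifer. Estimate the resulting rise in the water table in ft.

A = 9600 hectares = 9.6 × 10^7 m²
ΔV = 29.2 GL = 2.92 × 10^7 m³
Δh = ΔV / (Sy × A) = 2.92 × 10^7 m³ / (0.066 × 9.6 × 10^7 m²) = 4.609 m
Δh = 4.609 m = 15.12 ft

Δh ≈ 15.1 ft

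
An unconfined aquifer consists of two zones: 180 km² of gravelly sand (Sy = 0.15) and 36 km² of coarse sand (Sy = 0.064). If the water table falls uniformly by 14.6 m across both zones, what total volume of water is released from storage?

ΔV ≈ 4.28 × 10^8 m³

A₁ = 180 km² = 1.8 × 10^8 m²; A₂ = 36 km² = 3.6 × 10^7 m²
ΔV₁ = 0.15 × 1.8 × 10^8 × 14.6 = 3.942 × 10^8 m³
ΔV₂ = 0.064 × 3.6 × 10^7 × 14.6 = 3.364 × 10^7 m³
ΔV = ΔV₁ + ΔV₂ = 4.278 × 10^8 m³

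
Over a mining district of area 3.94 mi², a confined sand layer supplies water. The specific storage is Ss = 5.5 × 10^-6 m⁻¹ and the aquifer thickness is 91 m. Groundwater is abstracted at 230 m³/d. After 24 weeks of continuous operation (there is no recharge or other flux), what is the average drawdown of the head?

S = Ss × b = 5.5 × 10^-6 m⁻¹ × 91 m = 5.005 × 10^-4
A = 3.94 mi² = 1.02 × 10^7 m²
t = 24 weeks = 168 d
ΔV = Q × t = 230 m³/d × 168 d = 38640 m³
Δh = ΔV / (S × A) = 38640 / (5.005 × 10^-4 × 1.02 × 10^7) = 7.566 m

Δh ≈ 7.57 m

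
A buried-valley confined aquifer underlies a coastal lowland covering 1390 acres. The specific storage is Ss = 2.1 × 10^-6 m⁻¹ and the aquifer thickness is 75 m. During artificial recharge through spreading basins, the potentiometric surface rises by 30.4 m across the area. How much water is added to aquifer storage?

S = Ss × b = 2.1 × 10^-6 m⁻¹ × 75 m = 1.575 × 10^-4
A = 1390 acres = 5.625 × 10^6 m²
ΔV = S × A × Δh = 1.575 × 10^-4 × 5.625 × 10^6 m² × 30.4 m = 26930 m³

ΔV ≈ 26900 m³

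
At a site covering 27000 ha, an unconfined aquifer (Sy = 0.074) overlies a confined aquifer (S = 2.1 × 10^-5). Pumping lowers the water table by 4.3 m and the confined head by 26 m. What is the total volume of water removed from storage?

A = 27000 ha = 2.7 × 10^8 m²
Unconfined: ΔV_u = Sy × A × Δh_u = 0.074 × 2.7 × 10^8 × 4.3 = 8.591 × 10^7 m³
Confined: ΔV_c = S × A × Δh_c = 2.1 × 10^-5 × 2.7 × 10^8 × 26 = 1.474 × 10^5 m³
Total ΔV = 8.591 × 10^7 + 1.474 × 10^5 = 8.606 × 10^7 m³

ΔV ≈ 8.61 × 10^7 m³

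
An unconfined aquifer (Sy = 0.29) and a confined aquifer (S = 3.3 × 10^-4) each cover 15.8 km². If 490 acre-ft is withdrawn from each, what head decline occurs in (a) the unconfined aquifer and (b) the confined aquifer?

Δh_u ≈ 0.132 m; Δh_c ≈ 116 m

A = 15.8 km² = 1.58 × 10^7 m²
ΔV = 490 acre-ft = 6.044 × 10^5 m³
Unconfined: Δh_u = ΔV/(Sy·A) = 6.044 × 10^5/(0.29 × 1.58 × 10^7) = 0.1319 m
Confined: Δh_c = ΔV/(S·A) = 6.044 × 10^5/(3.3 × 10^-4 × 1.58 × 10^7) = 115.9 m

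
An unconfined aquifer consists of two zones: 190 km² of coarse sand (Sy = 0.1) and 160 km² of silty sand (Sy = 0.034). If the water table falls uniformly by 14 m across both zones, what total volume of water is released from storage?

ΔV ≈ 3.42 × 10^8 m³

A₁ = 190 km² = 1.9 × 10^8 m²; A₂ = 160 km² = 1.6 × 10^8 m²
ΔV₁ = 0.1 × 1.9 × 10^8 × 14 = 2.66 × 10^8 m³
ΔV₂ = 0.034 × 1.6 × 10^8 × 14 = 7.616 × 10^7 m³
ΔV = ΔV₁ + ΔV₂ = 3.422 × 10^8 m³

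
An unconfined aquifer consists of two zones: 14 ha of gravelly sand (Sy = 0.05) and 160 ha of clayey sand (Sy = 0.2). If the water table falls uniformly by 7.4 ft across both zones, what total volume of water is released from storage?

A₁ = 14 ha = 1.4 × 10^5 m²; A₂ = 160 ha = 1.6 × 10^6 m²
Δh = 7.4 ft = 2.256 m
ΔV₁ = 0.05 × 1.4 × 10^5 × 2.256 = 15790 m³
ΔV₂ = 0.2 × 1.6 × 10^6 × 2.256 = 7.218 × 10^5 m³
ΔV = ΔV₁ + ΔV₂ = 7.376 × 10^5 m³

ΔV ≈ 7.38 × 10^5 m³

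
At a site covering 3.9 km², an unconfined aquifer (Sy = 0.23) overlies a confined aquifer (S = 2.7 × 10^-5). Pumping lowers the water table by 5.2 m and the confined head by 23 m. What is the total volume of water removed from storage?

A = 3.9 km² = 3.9 × 10^6 m²
Unconfined: ΔV_u = Sy × A × Δh_u = 0.23 × 3.9 × 10^6 × 5.2 = 4.664 × 10^6 m³
Confined: ΔV_c = S × A × Δh_c = 2.7 × 10^-5 × 3.9 × 10^6 × 23 = 2422 m³
Total ΔV = 4.664 × 10^6 + 2422 = 4.667 × 10^6 m³

ΔV ≈ 4.67 × 10^6 m³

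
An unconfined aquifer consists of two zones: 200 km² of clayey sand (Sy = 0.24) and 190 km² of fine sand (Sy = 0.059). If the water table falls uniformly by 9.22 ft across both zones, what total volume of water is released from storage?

A₁ = 200 km² = 2 × 10^8 m²; A₂ = 190 km² = 1.9 × 10^8 m²
Δh = 9.22 ft = 2.81 m
ΔV₁ = 0.24 × 2 × 10^8 × 2.81 = 1.349 × 10^8 m³
ΔV₂ = 0.059 × 1.9 × 10^8 × 2.81 = 3.15 × 10^7 m³
ΔV = ΔV₁ + ΔV₂ = 1.664 × 10^8 m³

ΔV ≈ 1.66 × 10^8 m³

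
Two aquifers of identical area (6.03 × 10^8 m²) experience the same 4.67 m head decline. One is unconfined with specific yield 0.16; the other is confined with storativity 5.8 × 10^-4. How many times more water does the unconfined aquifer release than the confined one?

ΔV_u / ΔV_c ≈ 276

Unconfined: ΔV_u = Sy × A × Δh = 0.16 × 6.03 × 10^8 × 4.67 = 4.506 × 10^8 m³
Confined: ΔV_c = S × A × Δh = 5.8 × 10^-4 × 6.03 × 10^8 × 4.67 = 1.633 × 10^6 m³
Ratio = ΔV_u / ΔV_c = Sy / S = 0.16 / 5.8 × 10^-4 = 275.9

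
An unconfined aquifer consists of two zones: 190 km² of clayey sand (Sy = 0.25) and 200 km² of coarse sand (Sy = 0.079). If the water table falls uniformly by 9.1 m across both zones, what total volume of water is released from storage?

ΔV ≈ 5.76 × 10^8 m³

A₁ = 190 km² = 1.9 × 10^8 m²; A₂ = 200 km² = 2 × 10^8 m²
ΔV₁ = 0.25 × 1.9 × 10^8 × 9.1 = 4.322 × 10^8 m³
ΔV₂ = 0.079 × 2 × 10^8 × 9.1 = 1.438 × 10^8 m³
ΔV = ΔV₁ + ΔV₂ = 5.76 × 10^8 m³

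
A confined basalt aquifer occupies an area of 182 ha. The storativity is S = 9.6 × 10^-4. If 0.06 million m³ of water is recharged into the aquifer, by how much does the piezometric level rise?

Δh ≈ 34.3 m

A = 182 ha = 1.82 × 10^6 m²
ΔV = 0.06 million m³ = 60000 m³
Δh = ΔV / (S × A) = 60000 m³ / (9.6 × 10^-4 × 1.82 × 10^6 m²) = 34.34 m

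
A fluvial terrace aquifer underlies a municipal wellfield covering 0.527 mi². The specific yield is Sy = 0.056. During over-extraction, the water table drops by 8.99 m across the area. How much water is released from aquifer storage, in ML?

ΔV ≈ 687 ML

A = 0.527 mi² = 1.365 × 10^6 m²
ΔV = Sy × A × Δh = 0.056 × 1.365 × 10^6 m² × 8.99 m = 6.872 × 10^5 m³
ΔV = 6.872 × 10^5 m³ = 687.2 ML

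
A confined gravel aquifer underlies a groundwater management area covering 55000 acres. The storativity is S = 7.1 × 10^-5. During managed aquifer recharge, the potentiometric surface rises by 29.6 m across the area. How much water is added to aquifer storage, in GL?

ΔV ≈ 0.468 GL

A = 55000 acres = 2.226 × 10^8 m²
ΔV = S × A × Δh = 7.1 × 10^-5 × 2.226 × 10^8 m² × 29.6 m = 4.678 × 10^5 m³
ΔV = 4.678 × 10^5 m³ = 0.4678 GL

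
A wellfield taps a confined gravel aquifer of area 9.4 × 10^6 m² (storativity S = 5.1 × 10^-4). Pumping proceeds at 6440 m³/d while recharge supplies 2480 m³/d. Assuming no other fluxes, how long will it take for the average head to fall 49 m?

t ≈ 59.3 days

ΔV = S × A × Δh = 5.1 × 10^-4 × 9.4 × 10^6 × 49 = 2.349 × 10^5 m³
Net withdrawal = 6440 − 2480 = 3960 m³/d
t = ΔV / Q = 2.349 × 10^5 m³ / 3960 m³/d = 59.32 d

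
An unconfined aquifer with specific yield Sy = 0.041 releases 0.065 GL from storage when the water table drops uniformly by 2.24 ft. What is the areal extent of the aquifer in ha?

A ≈ 232 ha

Δh = 2.24 ft = 0.6828 m
ΔV = 0.065 GL = 65000 m³
A = ΔV / (Sy × Δh) = 65000 / (0.041 × 0.6828) = 2.322 × 10^6 m²
A = 2.322 × 10^6 m² = 232.2 ha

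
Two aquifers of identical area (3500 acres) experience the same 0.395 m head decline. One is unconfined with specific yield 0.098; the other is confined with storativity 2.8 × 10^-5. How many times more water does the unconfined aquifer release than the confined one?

A = 3500 acres = 1.416 × 10^7 m²
Unconfined: ΔV_u = Sy × A × Δh = 0.098 × 1.416 × 10^7 × 0.395 = 5.483 × 10^5 m³
Confined: ΔV_c = S × A × Δh = 2.8 × 10^-5 × 1.416 × 10^7 × 0.395 = 156.7 m³
Ratio = ΔV_u / ΔV_c = Sy / S = 0.098 / 2.8 × 10^-5 = 3500

ΔV_u / ΔV_c ≈ 3500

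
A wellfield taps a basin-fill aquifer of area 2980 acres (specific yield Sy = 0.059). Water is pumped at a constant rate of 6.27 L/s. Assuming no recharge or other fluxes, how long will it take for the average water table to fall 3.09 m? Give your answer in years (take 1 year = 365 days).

A = 2980 acres = 1.206 × 10^7 m²
ΔV = Sy × A × Δh = 0.059 × 1.206 × 10^7 × 3.09 = 2.199 × 10^6 m³
Q = 6.27 L/s = 541.7 m³/d
t = ΔV / Q = 2.199 × 10^6 m³ / 541.7 m³/d = 4058 d
t = 4058 d ≈ 11.12 years

t ≈ 11.1 years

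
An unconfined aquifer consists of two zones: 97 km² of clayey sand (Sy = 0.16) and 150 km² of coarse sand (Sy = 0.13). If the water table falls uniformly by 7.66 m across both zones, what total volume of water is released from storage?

A₁ = 97 km² = 9.7 × 10^7 m²; A₂ = 150 km² = 1.5 × 10^8 m²
ΔV₁ = 0.16 × 9.7 × 10^7 × 7.66 = 1.189 × 10^8 m³
ΔV₂ = 0.13 × 1.5 × 10^8 × 7.66 = 1.494 × 10^8 m³
ΔV = ΔV₁ + ΔV₂ = 2.683 × 10^8 m³

ΔV ≈ 2.68 × 10^8 m³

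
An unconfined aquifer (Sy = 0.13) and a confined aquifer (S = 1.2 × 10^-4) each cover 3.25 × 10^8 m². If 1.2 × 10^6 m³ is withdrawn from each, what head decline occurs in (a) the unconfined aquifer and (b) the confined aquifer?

Δh_u ≈ 0.0284 m; Δh_c ≈ 30.8 m

Unconfined: Δh_u = ΔV/(Sy·A) = 1.2 × 10^6/(0.13 × 3.25 × 10^8) = 0.0284 m
Confined: Δh_c = ΔV/(S·A) = 1.2 × 10^6/(1.2 × 10^-4 × 3.25 × 10^8) = 30.77 m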